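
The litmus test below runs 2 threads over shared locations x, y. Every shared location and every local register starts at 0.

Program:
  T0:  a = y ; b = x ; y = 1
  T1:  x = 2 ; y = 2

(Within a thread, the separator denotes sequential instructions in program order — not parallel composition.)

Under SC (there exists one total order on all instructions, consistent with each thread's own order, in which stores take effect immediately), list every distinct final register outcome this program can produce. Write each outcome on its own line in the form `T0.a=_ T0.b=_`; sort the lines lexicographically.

outcome vector order: (T0.a,T0.b)
|SC outcomes| = 3

T0.a=0 T0.b=0
T0.a=0 T0.b=2
T0.a=2 T0.b=2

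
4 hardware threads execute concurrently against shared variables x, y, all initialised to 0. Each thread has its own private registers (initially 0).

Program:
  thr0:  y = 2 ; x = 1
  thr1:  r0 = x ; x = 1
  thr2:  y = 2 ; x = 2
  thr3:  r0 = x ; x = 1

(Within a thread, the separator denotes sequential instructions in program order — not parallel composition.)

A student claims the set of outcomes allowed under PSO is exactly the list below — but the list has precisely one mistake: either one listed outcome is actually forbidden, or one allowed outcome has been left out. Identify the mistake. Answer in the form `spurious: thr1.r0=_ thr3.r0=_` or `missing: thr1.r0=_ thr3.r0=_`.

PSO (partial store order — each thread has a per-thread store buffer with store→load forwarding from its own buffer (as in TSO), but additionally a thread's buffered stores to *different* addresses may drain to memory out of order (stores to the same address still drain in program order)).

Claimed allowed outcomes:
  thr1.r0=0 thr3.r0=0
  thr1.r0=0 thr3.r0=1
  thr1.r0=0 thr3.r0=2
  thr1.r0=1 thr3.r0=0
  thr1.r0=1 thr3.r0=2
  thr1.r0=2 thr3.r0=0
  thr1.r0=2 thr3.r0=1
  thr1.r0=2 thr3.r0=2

outcome vector order: (thr1.r0,thr3.r0)
under PSO → 00; 01; 02; 10; 11; 12; 20; 21; 22
PSO∖claimed = {11}

missing: thr1.r0=1 thr3.r0=1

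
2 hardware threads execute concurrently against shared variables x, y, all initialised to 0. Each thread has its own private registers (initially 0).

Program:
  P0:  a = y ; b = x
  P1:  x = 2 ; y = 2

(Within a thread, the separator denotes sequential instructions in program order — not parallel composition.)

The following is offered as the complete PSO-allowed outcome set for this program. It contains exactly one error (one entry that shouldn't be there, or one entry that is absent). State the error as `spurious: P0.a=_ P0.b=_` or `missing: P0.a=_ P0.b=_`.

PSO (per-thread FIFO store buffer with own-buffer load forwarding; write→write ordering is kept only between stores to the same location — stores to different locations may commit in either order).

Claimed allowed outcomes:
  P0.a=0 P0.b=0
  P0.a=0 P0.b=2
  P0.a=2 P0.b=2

outcome vector order: (P0.a,P0.b)
[PSO] allowed = {00 02 20 22}
PSO∖claimed = {20}

missing: P0.a=2 P0.b=0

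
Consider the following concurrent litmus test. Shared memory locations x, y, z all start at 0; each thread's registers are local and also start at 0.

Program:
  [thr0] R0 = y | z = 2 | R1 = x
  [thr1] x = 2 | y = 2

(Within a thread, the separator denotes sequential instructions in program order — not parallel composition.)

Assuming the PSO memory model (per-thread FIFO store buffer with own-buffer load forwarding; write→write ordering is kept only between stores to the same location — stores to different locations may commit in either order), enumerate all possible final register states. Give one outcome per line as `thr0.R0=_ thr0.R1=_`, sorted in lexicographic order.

thr0.R0=0 thr0.R1=0
thr0.R0=0 thr0.R1=2
thr0.R0=2 thr0.R1=0
thr0.R0=2 thr0.R1=2

outcome vector order: (thr0.R0,thr0.R1)
|PSO outcomes| = 4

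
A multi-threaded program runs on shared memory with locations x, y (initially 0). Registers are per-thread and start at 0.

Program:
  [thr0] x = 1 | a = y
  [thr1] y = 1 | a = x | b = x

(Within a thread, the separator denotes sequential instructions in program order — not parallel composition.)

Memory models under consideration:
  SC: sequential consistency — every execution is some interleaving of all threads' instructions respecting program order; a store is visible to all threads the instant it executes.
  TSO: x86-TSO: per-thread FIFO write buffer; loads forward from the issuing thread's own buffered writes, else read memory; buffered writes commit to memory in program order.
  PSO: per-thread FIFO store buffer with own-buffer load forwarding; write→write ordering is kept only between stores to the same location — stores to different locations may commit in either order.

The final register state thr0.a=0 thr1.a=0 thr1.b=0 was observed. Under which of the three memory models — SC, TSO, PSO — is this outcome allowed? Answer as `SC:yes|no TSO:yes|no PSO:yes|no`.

outcome vector order: (thr0.a,thr1.a,thr1.b)
SC: 4 outcomes — {011 100 101 111}
TSO: 6 outcomes — {000 001 011 100 101 111}
PSO: 6 outcomes — {000 001 011 100 101 111}
target 000 ∈ {TSO,PSO}

SC:no TSO:yes PSO:yes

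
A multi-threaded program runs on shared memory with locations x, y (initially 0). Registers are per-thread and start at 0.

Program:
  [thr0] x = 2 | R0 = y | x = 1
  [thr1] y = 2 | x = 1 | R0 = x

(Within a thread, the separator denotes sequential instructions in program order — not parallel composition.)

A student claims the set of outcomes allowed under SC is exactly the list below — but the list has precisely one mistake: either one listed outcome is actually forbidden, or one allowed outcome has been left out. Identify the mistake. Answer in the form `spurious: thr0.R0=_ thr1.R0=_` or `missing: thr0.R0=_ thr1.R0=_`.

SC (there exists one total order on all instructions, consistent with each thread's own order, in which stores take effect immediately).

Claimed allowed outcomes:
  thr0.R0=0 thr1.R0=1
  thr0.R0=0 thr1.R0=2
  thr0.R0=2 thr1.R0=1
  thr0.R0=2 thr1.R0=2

outcome vector order: (thr0.R0,thr1.R0)
SC: 3 outcomes — {(0,1); (2,1); (2,2)}
claimed∖SC = {(0,2)}

spurious: thr0.R0=0 thr1.R0=2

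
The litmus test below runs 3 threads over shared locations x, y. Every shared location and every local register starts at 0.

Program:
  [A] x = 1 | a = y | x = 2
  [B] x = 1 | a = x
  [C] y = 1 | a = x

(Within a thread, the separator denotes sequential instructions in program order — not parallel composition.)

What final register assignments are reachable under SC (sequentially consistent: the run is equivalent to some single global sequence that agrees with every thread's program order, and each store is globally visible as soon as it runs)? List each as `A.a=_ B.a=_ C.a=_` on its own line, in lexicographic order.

outcome vector order: (A.a,B.a,C.a)
|SC outcomes| = 10

A.a=0 B.a=1 C.a=1
A.a=0 B.a=1 C.a=2
A.a=0 B.a=2 C.a=1
A.a=0 B.a=2 C.a=2
A.a=1 B.a=1 C.a=0
A.a=1 B.a=1 C.a=1
A.a=1 B.a=1 C.a=2
A.a=1 B.a=2 C.a=0
A.a=1 B.a=2 C.a=1
A.a=1 B.a=2 C.a=2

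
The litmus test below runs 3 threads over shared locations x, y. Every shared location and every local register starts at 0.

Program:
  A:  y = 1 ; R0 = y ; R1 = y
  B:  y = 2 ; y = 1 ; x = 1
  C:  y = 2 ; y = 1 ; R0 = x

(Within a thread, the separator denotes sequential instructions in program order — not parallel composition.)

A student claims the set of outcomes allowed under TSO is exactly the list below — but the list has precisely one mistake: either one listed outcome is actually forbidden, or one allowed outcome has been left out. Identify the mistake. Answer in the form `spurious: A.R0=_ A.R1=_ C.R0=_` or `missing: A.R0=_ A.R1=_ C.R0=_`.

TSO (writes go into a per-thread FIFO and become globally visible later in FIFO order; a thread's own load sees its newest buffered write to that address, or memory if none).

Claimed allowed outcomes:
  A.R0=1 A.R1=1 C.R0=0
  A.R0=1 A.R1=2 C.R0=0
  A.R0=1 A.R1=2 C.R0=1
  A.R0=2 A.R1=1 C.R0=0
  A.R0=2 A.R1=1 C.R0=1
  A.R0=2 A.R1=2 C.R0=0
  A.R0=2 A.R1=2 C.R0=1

outcome vector order: (A.R0,A.R1,C.R0)
[TSO] allowed = {<1 1 0> <1 1 1> <1 2 0> <1 2 1> <2 1 0> <2 1 1> <2 2 0> <2 2 1>}
TSO∖claimed = {<1 1 1>}

missing: A.R0=1 A.R1=1 C.R0=1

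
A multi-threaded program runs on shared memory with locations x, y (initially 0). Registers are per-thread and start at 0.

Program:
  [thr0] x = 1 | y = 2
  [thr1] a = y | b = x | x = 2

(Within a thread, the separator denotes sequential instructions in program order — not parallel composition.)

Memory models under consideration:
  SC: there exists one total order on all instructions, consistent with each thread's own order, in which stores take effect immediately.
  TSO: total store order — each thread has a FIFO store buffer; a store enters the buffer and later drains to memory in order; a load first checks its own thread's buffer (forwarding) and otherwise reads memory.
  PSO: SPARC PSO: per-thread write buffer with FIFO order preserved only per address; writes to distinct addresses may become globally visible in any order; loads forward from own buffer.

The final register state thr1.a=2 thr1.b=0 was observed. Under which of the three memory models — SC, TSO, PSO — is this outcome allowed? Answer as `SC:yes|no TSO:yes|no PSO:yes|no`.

SC:no TSO:no PSO:yes

outcome vector order: (thr1.a,thr1.b)
SC: 3 outcomes — {(0,0); (0,1); (2,1)}
TSO: 3 outcomes — {(0,0); (0,1); (2,1)}
PSO: 4 outcomes — {(0,0); (0,1); (2,0); (2,1)}
target (2,0) ∈ {PSO}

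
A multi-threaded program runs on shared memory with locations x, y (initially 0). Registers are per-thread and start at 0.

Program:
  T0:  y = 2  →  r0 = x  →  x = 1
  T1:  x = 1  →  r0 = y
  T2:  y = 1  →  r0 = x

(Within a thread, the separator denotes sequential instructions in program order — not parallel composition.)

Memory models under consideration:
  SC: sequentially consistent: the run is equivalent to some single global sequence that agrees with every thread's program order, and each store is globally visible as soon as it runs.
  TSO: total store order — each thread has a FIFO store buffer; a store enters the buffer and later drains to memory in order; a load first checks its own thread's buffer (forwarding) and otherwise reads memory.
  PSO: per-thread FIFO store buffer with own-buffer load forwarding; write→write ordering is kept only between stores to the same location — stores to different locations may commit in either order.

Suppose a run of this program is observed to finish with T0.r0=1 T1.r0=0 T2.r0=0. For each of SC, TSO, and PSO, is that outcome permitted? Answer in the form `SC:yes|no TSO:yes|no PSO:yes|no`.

SC:no TSO:yes PSO:yes

outcome vector order: (T0.r0,T1.r0,T2.r0)
[SC] allowed = {(0,1,0), (0,1,1), (0,2,0), (0,2,1), (1,0,1), (1,1,0), (1,1,1), (1,2,0), (1,2,1)}
[TSO] allowed = {(0,0,0), (0,0,1), (0,1,0), (0,1,1), (0,2,0), (0,2,1), (1,0,0), (1,0,1), (1,1,0), (1,1,1), (1,2,0), (1,2,1)}
[PSO] allowed = {(0,0,0), (0,0,1), (0,1,0), (0,1,1), (0,2,0), (0,2,1), (1,0,0), (1,0,1), (1,1,0), (1,1,1), (1,2,0), (1,2,1)}
target (1,0,0) ∈ {TSO,PSO}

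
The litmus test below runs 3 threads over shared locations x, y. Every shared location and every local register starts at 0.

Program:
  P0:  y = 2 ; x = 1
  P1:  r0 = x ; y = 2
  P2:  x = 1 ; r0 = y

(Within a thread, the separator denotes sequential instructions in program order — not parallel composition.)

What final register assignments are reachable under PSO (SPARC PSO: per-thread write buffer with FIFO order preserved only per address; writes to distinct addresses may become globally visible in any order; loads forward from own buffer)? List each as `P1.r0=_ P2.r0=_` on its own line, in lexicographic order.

outcome vector order: (P1.r0,P2.r0)
|PSO outcomes| = 4

P1.r0=0 P2.r0=0
P1.r0=0 P2.r0=2
P1.r0=1 P2.r0=0
P1.r0=1 P2.r0=2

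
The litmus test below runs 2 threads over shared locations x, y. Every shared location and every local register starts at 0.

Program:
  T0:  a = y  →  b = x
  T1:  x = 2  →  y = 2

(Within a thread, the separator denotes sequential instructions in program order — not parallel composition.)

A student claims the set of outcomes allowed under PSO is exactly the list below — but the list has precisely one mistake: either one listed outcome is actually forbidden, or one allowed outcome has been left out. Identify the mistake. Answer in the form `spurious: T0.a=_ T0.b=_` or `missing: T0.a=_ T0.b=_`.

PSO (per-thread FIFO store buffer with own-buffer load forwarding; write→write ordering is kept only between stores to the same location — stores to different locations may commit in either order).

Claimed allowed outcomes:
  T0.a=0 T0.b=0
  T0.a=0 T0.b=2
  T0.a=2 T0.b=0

outcome vector order: (T0.a,T0.b)
under PSO → 00 02 20 22
PSO∖claimed = {22}

missing: T0.a=2 T0.b=2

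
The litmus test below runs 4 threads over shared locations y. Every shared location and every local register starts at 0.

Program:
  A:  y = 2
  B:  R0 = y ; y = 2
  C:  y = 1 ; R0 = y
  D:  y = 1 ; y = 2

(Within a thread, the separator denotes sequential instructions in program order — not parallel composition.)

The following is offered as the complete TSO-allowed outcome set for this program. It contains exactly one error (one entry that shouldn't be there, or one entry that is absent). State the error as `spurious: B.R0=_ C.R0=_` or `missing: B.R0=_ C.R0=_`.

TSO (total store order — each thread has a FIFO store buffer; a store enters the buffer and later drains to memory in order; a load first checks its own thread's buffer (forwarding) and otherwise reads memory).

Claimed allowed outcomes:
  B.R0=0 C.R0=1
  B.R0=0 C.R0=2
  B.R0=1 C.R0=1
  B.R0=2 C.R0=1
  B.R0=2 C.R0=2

outcome vector order: (B.R0,C.R0)
[TSO] allowed = {<0 1> <0 2> <1 1> <1 2> <2 1> <2 2>}
TSO∖claimed = {<1 2>}

missing: B.R0=1 C.R0=2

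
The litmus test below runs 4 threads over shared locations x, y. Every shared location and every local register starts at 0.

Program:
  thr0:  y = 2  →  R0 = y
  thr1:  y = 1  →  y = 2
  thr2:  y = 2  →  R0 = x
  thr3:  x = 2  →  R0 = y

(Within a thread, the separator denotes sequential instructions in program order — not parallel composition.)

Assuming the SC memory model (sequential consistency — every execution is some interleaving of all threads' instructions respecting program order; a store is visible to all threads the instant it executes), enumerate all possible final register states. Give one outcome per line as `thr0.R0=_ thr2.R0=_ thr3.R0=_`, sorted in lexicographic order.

thr0.R0=1 thr2.R0=0 thr3.R0=1
thr0.R0=1 thr2.R0=0 thr3.R0=2
thr0.R0=1 thr2.R0=2 thr3.R0=0
thr0.R0=1 thr2.R0=2 thr3.R0=1
thr0.R0=1 thr2.R0=2 thr3.R0=2
thr0.R0=2 thr2.R0=0 thr3.R0=1
thr0.R0=2 thr2.R0=0 thr3.R0=2
thr0.R0=2 thr2.R0=2 thr3.R0=0
thr0.R0=2 thr2.R0=2 thr3.R0=1
thr0.R0=2 thr2.R0=2 thr3.R0=2

outcome vector order: (thr0.R0,thr2.R0,thr3.R0)
|SC outcomes| = 10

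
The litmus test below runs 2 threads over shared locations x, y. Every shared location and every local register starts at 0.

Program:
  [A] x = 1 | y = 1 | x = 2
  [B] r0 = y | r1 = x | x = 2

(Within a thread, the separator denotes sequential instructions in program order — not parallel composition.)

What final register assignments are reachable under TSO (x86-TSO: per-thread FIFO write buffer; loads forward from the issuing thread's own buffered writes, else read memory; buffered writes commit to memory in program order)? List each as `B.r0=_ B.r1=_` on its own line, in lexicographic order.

B.r0=0 B.r1=0
B.r0=0 B.r1=1
B.r0=0 B.r1=2
B.r0=1 B.r1=1
B.r0=1 B.r1=2

outcome vector order: (B.r0,B.r1)
|TSO outcomes| = 5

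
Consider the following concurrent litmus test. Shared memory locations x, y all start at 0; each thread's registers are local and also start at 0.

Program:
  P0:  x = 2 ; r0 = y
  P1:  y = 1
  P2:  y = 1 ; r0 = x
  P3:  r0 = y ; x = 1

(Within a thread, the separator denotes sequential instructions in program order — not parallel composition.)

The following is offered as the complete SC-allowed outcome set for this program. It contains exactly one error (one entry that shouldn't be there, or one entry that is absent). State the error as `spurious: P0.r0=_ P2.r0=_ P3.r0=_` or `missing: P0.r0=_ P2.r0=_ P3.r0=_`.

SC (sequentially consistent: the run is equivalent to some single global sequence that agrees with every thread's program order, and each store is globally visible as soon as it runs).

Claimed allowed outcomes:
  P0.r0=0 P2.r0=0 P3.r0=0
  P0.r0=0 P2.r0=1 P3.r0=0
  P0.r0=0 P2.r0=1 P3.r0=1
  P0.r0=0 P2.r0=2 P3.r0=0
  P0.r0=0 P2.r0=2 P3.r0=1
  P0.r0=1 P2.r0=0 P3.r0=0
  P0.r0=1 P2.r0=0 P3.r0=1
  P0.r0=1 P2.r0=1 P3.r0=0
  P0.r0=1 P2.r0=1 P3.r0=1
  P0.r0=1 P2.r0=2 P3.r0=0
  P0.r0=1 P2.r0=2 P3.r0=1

outcome vector order: (P0.r0,P2.r0,P3.r0)
SC (10): 010, 011, 020, 021, 100, 101, 110, 111, 120, 121
claimed∖SC = {000}

spurious: P0.r0=0 P2.r0=0 P3.r0=0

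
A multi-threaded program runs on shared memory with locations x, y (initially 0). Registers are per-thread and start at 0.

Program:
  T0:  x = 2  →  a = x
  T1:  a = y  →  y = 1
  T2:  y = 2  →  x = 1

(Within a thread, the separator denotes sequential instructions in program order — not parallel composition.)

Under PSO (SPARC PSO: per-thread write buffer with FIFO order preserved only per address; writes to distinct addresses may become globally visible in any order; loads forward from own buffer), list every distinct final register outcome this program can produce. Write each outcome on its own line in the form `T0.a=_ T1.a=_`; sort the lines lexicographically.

outcome vector order: (T0.a,T1.a)
|PSO outcomes| = 4

T0.a=1 T1.a=0
T0.a=1 T1.a=2
T0.a=2 T1.a=0
T0.a=2 T1.a=2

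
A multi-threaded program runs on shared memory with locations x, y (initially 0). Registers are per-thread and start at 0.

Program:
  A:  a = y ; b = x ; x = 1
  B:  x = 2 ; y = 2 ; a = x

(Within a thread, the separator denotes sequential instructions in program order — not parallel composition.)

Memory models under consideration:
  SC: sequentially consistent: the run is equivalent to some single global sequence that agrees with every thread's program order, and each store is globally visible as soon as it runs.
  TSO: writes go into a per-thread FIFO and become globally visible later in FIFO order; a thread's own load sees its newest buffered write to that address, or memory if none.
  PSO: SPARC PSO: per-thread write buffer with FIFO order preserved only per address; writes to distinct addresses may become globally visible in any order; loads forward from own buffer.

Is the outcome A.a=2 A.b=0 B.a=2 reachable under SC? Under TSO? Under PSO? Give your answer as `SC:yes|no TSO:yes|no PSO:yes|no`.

outcome vector order: (A.a,A.b,B.a)
SC (6): <0 0 1> <0 0 2> <0 2 1> <0 2 2> <2 2 1> <2 2 2>
TSO (6): <0 0 1> <0 0 2> <0 2 1> <0 2 2> <2 2 1> <2 2 2>
PSO (8): <0 0 1> <0 0 2> <0 2 1> <0 2 2> <2 0 1> <2 0 2> <2 2 1> <2 2 2>
target <2 0 2> ∈ {PSO}

SC:no TSO:no PSO:yes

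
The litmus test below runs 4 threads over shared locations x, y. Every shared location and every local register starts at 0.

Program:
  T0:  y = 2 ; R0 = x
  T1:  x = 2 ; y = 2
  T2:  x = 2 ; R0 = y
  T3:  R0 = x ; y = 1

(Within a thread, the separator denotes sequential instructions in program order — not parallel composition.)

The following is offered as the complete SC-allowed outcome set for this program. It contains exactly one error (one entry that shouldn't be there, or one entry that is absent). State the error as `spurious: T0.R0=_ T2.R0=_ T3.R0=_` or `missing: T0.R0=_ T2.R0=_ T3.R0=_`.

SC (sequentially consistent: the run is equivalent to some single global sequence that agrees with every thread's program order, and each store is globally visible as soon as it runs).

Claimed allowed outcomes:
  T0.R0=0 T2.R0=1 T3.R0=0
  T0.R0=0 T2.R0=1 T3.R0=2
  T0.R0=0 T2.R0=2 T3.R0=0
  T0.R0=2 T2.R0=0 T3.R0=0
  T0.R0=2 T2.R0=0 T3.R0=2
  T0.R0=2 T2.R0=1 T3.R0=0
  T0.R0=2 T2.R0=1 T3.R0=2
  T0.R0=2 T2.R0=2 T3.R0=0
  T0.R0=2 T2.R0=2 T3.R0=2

missing: T0.R0=0 T2.R0=2 T3.R0=2

outcome vector order: (T0.R0,T2.R0,T3.R0)
under SC → 010; 012; 020; 022; 200; 202; 210; 212; 220; 222
SC∖claimed = {022}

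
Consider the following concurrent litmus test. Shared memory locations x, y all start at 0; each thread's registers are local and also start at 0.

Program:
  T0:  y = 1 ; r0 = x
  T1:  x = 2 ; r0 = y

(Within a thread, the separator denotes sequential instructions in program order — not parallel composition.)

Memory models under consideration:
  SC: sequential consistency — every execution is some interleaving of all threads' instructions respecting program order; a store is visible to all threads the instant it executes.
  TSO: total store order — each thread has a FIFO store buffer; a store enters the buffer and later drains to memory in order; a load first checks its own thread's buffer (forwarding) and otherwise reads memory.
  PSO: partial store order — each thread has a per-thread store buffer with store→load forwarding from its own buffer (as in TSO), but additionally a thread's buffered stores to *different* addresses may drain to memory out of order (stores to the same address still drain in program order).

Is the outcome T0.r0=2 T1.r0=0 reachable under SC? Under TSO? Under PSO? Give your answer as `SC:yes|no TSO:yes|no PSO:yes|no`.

SC:yes TSO:yes PSO:yes

outcome vector order: (T0.r0,T1.r0)
[SC] allowed = {0/1, 2/0, 2/1}
[TSO] allowed = {0/0, 0/1, 2/0, 2/1}
[PSO] allowed = {0/0, 0/1, 2/0, 2/1}
target 2/0 ∈ {SC,TSO,PSO}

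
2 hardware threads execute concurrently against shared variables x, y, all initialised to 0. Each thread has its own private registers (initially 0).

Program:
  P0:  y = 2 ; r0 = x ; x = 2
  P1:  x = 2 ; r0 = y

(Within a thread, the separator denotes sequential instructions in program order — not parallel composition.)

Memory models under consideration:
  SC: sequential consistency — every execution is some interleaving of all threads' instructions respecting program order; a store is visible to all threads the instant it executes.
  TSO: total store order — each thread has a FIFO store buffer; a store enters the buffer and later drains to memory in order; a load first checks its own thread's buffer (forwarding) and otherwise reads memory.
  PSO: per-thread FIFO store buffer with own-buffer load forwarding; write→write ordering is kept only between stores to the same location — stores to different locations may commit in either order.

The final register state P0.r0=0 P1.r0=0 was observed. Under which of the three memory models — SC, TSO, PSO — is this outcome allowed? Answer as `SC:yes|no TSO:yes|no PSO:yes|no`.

SC:no TSO:yes PSO:yes

outcome vector order: (P0.r0,P1.r0)
SC (3): (0,2); (2,0); (2,2)
TSO (4): (0,0); (0,2); (2,0); (2,2)
PSO (4): (0,0); (0,2); (2,0); (2,2)
target (0,0) ∈ {TSO,PSO}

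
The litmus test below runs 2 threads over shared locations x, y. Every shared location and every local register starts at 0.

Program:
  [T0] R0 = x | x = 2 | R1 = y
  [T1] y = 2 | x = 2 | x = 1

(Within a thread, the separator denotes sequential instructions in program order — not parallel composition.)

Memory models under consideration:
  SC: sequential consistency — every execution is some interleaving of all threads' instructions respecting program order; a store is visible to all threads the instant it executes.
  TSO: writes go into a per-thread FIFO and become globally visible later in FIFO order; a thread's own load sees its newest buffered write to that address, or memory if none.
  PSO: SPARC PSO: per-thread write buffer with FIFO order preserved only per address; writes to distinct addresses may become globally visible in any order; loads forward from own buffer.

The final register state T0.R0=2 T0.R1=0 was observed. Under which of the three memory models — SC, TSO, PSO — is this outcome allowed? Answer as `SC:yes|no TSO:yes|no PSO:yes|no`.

outcome vector order: (T0.R0,T0.R1)
SC: 4 outcomes — {00; 02; 12; 22}
TSO: 4 outcomes — {00; 02; 12; 22}
PSO: 6 outcomes — {00; 02; 10; 12; 20; 22}
target 20 ∈ {PSO}

SC:no TSO:no PSO:yes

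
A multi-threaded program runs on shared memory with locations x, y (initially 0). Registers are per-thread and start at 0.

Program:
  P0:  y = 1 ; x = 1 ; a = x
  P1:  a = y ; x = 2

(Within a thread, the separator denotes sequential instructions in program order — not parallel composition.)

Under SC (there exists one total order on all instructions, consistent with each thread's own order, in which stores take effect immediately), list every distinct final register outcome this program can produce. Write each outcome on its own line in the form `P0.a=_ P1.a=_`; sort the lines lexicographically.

P0.a=1 P1.a=0
P0.a=1 P1.a=1
P0.a=2 P1.a=0
P0.a=2 P1.a=1

outcome vector order: (P0.a,P1.a)
|SC outcomes| = 4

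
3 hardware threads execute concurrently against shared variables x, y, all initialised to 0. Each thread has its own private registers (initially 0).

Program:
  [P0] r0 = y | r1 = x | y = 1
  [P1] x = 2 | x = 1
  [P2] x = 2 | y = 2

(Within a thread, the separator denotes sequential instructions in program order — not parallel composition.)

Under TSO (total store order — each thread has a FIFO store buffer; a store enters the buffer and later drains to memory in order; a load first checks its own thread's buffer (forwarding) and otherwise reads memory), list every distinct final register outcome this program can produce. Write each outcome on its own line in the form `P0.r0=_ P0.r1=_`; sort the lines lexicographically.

P0.r0=0 P0.r1=0
P0.r0=0 P0.r1=1
P0.r0=0 P0.r1=2
P0.r0=2 P0.r1=1
P0.r0=2 P0.r1=2

outcome vector order: (P0.r0,P0.r1)
|TSO outcomes| = 5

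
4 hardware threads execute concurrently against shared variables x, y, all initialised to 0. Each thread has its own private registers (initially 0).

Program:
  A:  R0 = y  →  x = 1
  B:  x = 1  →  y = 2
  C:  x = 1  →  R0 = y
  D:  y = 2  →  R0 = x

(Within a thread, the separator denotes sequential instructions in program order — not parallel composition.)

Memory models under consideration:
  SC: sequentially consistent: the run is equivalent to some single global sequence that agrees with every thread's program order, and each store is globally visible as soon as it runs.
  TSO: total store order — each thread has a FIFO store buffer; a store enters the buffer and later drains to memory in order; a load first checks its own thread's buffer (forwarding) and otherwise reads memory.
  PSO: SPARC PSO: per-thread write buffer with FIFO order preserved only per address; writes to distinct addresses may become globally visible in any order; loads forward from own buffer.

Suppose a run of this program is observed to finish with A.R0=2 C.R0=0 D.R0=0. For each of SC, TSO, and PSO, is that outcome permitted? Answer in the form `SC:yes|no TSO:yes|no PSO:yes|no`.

SC:no TSO:yes PSO:yes

outcome vector order: (A.R0,C.R0,D.R0)
[SC] allowed = {001; 020; 021; 201; 220; 221}
[TSO] allowed = {000; 001; 020; 021; 200; 201; 220; 221}
[PSO] allowed = {000; 001; 020; 021; 200; 201; 220; 221}
target 200 ∈ {TSO,PSO}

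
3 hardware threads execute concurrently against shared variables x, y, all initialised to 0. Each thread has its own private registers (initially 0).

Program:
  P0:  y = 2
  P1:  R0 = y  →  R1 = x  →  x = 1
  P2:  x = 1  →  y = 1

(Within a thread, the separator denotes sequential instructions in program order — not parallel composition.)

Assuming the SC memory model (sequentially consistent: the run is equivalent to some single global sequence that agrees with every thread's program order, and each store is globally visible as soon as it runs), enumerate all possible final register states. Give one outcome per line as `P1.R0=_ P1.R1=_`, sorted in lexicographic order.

outcome vector order: (P1.R0,P1.R1)
|SC outcomes| = 5

P1.R0=0 P1.R1=0
P1.R0=0 P1.R1=1
P1.R0=1 P1.R1=1
P1.R0=2 P1.R1=0
P1.R0=2 P1.R1=1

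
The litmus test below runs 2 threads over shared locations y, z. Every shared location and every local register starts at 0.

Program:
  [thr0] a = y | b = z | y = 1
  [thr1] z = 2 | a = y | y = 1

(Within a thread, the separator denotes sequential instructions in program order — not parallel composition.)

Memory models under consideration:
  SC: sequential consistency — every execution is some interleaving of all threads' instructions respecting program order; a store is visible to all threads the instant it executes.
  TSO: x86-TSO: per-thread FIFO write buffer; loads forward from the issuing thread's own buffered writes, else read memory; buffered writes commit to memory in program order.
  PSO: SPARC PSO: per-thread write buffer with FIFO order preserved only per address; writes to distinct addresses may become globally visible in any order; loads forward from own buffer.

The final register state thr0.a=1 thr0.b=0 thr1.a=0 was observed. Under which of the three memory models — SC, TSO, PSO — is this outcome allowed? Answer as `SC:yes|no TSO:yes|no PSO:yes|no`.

SC:no TSO:no PSO:yes

outcome vector order: (thr0.a,thr0.b,thr1.a)
under SC → 0/0/0 0/0/1 0/2/0 0/2/1 1/2/0
under TSO → 0/0/0 0/0/1 0/2/0 0/2/1 1/2/0
under PSO → 0/0/0 0/0/1 0/2/0 0/2/1 1/0/0 1/2/0
target 1/0/0 ∈ {PSO}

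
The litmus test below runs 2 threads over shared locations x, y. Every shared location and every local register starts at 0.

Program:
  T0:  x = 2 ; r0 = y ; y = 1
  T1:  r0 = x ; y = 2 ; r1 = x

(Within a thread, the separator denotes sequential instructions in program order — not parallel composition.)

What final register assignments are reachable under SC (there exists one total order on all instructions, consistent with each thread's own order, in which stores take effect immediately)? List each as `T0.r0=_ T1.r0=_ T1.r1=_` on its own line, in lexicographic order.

T0.r0=0 T1.r0=0 T1.r1=2
T0.r0=0 T1.r0=2 T1.r1=2
T0.r0=2 T1.r0=0 T1.r1=0
T0.r0=2 T1.r0=0 T1.r1=2
T0.r0=2 T1.r0=2 T1.r1=2

outcome vector order: (T0.r0,T1.r0,T1.r1)
|SC outcomes| = 5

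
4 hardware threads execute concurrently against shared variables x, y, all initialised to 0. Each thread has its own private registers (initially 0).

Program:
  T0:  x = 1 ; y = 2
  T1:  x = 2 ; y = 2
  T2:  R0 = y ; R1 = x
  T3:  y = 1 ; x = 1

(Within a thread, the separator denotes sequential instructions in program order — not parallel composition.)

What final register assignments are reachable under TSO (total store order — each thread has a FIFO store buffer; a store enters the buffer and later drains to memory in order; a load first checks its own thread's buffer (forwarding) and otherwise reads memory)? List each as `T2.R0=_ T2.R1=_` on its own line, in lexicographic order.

T2.R0=0 T2.R1=0
T2.R0=0 T2.R1=1
T2.R0=0 T2.R1=2
T2.R0=1 T2.R1=0
T2.R0=1 T2.R1=1
T2.R0=1 T2.R1=2
T2.R0=2 T2.R1=1
T2.R0=2 T2.R1=2

outcome vector order: (T2.R0,T2.R1)
|TSO outcomes| = 8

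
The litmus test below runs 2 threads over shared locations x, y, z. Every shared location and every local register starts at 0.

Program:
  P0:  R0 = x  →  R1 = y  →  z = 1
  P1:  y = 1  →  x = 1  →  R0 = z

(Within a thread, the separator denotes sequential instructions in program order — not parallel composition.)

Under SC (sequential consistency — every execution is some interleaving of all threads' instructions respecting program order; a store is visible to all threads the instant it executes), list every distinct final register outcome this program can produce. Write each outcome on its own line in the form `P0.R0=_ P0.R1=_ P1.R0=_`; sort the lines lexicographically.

outcome vector order: (P0.R0,P0.R1,P1.R0)
|SC outcomes| = 6

P0.R0=0 P0.R1=0 P1.R0=0
P0.R0=0 P0.R1=0 P1.R0=1
P0.R0=0 P0.R1=1 P1.R0=0
P0.R0=0 P0.R1=1 P1.R0=1
P0.R0=1 P0.R1=1 P1.R0=0
P0.R0=1 P0.R1=1 P1.R0=1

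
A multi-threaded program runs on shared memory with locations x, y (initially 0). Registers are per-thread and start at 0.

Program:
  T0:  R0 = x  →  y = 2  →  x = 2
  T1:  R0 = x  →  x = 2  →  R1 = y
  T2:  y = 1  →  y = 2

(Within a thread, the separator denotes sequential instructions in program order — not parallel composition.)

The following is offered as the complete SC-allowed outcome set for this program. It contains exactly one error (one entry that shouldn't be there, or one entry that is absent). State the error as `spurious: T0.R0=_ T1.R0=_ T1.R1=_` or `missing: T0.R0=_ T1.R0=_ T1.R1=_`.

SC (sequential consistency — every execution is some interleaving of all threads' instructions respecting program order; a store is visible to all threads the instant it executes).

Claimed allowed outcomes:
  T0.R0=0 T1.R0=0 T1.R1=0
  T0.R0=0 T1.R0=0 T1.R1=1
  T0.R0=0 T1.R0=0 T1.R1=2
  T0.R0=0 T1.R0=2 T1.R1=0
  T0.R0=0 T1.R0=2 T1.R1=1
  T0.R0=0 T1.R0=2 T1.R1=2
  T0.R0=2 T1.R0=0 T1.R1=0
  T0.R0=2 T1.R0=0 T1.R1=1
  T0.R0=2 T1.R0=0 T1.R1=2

outcome vector order: (T0.R0,T1.R0,T1.R1)
SC (8): <0 0 0> <0 0 1> <0 0 2> <0 2 1> <0 2 2> <2 0 0> <2 0 1> <2 0 2>
claimed∖SC = {<0 2 0>}

spurious: T0.R0=0 T1.R0=2 T1.R1=0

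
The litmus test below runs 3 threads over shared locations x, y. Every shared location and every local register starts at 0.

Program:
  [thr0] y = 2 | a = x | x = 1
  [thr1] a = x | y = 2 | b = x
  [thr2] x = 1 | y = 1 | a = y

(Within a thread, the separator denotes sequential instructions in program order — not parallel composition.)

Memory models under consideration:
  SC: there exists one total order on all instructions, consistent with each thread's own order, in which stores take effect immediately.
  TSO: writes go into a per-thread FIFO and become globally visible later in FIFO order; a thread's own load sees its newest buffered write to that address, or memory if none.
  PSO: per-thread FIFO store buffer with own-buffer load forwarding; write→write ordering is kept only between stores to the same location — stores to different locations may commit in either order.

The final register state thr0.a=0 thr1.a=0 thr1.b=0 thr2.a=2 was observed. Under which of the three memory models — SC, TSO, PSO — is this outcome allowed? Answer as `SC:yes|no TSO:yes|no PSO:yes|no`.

outcome vector order: (thr0.a,thr1.a,thr1.b,thr2.a)
SC (11): <0 0 0 1> <0 0 1 1> <0 0 1 2> <0 1 1 1> <0 1 1 2> <1 0 0 1> <1 0 0 2> <1 0 1 1> <1 0 1 2> <1 1 1 1> <1 1 1 2>
TSO (12): <0 0 0 1> <0 0 0 2> <0 0 1 1> <0 0 1 2> <0 1 1 1> <0 1 1 2> <1 0 0 1> <1 0 0 2> <1 0 1 1> <1 0 1 2> <1 1 1 1> <1 1 1 2>
PSO (12): <0 0 0 1> <0 0 0 2> <0 0 1 1> <0 0 1 2> <0 1 1 1> <0 1 1 2> <1 0 0 1> <1 0 0 2> <1 0 1 1> <1 0 1 2> <1 1 1 1> <1 1 1 2>
target <0 0 0 2> ∈ {TSO,PSO}

SC:no TSO:yes PSO:yes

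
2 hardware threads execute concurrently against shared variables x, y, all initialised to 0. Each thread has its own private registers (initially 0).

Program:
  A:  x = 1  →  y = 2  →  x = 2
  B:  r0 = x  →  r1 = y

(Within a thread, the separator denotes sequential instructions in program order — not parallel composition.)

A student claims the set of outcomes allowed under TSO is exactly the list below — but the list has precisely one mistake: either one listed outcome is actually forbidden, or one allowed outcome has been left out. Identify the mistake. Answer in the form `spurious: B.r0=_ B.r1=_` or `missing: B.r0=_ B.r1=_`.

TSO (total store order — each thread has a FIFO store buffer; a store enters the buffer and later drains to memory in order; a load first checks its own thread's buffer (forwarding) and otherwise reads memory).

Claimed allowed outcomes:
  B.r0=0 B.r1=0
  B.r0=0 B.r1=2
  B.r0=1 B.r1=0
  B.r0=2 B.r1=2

outcome vector order: (B.r0,B.r1)
TSO: 5 outcomes — {<0 0>, <0 2>, <1 0>, <1 2>, <2 2>}
TSO∖claimed = {<1 2>}

missing: B.r0=1 B.r1=2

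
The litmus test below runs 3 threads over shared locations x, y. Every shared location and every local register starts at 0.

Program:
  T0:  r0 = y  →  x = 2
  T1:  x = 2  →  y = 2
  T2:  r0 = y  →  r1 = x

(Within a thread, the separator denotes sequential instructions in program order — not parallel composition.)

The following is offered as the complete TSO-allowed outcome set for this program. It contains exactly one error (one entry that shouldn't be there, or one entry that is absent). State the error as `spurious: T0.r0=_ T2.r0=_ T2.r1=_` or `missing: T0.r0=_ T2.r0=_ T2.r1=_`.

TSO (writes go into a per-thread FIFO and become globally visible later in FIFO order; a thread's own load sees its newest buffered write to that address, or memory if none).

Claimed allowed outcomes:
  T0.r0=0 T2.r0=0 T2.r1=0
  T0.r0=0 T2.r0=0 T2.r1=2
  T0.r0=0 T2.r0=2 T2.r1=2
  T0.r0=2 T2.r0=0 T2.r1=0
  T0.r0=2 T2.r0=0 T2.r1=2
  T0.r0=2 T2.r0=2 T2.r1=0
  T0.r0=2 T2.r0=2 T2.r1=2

outcome vector order: (T0.r0,T2.r0,T2.r1)
TSO (6): 0/0/0, 0/0/2, 0/2/2, 2/0/0, 2/0/2, 2/2/2
claimed∖TSO = {2/2/0}

spurious: T0.r0=2 T2.r0=2 T2.r1=0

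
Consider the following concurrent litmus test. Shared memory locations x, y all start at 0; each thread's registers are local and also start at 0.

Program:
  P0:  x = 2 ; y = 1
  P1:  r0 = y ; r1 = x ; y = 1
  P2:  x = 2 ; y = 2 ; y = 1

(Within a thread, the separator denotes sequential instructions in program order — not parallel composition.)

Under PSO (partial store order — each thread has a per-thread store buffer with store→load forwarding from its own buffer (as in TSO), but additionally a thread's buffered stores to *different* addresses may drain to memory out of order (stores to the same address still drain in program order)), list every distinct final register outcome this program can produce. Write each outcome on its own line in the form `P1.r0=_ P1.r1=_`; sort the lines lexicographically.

P1.r0=0 P1.r1=0
P1.r0=0 P1.r1=2
P1.r0=1 P1.r1=0
P1.r0=1 P1.r1=2
P1.r0=2 P1.r1=0
P1.r0=2 P1.r1=2

outcome vector order: (P1.r0,P1.r1)
|PSO outcomes| = 6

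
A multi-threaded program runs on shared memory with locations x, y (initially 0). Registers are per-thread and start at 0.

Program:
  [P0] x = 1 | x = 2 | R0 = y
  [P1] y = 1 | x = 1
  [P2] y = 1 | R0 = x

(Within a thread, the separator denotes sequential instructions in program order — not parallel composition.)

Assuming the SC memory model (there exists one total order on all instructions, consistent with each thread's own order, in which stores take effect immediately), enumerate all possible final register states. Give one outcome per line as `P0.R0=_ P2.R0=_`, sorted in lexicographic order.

P0.R0=0 P2.R0=1
P0.R0=0 P2.R0=2
P0.R0=1 P2.R0=0
P0.R0=1 P2.R0=1
P0.R0=1 P2.R0=2

outcome vector order: (P0.R0,P2.R0)
|SC outcomes| = 5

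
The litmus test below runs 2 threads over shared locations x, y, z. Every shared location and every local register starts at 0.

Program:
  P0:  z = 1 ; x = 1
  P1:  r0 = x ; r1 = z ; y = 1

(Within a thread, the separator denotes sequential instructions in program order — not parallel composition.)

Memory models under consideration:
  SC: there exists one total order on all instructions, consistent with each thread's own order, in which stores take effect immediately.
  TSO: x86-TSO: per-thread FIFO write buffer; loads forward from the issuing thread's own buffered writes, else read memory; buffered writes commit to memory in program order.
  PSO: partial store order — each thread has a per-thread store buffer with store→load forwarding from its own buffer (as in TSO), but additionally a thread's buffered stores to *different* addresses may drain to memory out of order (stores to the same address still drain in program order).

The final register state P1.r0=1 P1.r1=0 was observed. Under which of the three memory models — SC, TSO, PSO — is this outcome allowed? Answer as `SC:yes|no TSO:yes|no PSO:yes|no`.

outcome vector order: (P1.r0,P1.r1)
SC: 3 outcomes — {00 01 11}
TSO: 3 outcomes — {00 01 11}
PSO: 4 outcomes — {00 01 10 11}
target 10 ∈ {PSO}

SC:no TSO:no PSO:yes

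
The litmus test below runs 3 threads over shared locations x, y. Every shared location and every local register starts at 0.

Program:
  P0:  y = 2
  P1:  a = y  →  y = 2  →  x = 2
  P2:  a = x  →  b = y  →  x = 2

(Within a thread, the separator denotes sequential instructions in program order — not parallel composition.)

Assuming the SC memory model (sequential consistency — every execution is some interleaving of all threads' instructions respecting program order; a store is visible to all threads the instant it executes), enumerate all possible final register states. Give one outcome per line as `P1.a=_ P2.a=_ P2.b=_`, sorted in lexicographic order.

P1.a=0 P2.a=0 P2.b=0
P1.a=0 P2.a=0 P2.b=2
P1.a=0 P2.a=2 P2.b=2
P1.a=2 P2.a=0 P2.b=0
P1.a=2 P2.a=0 P2.b=2
P1.a=2 P2.a=2 P2.b=2

outcome vector order: (P1.a,P2.a,P2.b)
|SC outcomes| = 6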